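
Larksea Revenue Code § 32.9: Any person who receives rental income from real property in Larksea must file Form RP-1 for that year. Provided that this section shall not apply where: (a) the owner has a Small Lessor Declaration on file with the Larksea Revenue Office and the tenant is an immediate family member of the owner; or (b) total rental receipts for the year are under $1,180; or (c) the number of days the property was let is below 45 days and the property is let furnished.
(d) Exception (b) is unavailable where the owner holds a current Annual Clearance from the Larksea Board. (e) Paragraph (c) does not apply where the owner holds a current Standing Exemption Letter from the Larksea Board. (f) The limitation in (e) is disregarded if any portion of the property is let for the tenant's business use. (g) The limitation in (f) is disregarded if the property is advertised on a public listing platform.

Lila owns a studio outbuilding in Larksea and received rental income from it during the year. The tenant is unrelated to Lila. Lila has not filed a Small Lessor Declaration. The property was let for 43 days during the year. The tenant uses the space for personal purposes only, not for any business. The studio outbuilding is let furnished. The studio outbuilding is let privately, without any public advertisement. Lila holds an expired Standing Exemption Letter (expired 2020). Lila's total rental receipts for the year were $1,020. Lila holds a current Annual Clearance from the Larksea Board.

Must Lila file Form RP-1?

No — exception (c) applies; Lila is not required to file Form RP-1.

Exception (a) requires that the owner has a Small Lessor Declaration on file with the Larksea Revenue Office; but no Small Lessor Declaration is on file, so (a) is unavailable.
Exception (b): total rental receipts for the year are $1,020, under the $1,180 limit — every condition holds. Turning to paragraph (d): (d) is triggered — a current Annual Clearance is held. Exception (b) does not apply.
Exception (c): the number of days the property was let is 43 days, below the 45 days limit; the property is let furnished — every condition holds. As to paragraphs (e)–(g): (e) does not operate here — the Standing Exemption Letter is not current. (c) remains available.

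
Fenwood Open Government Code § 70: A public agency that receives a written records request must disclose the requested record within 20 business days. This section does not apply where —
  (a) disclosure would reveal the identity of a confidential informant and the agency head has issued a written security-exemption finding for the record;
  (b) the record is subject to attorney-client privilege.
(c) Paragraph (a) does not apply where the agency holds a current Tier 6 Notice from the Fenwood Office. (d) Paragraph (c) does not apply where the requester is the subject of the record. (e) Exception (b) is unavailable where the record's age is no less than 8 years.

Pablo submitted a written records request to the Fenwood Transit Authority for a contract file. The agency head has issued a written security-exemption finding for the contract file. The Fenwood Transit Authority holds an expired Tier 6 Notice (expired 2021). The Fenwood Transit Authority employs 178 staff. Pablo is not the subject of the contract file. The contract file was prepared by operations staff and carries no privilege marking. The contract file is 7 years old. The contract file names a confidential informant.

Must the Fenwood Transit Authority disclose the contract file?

Exception (a): the contract file names a confidential informant; a written security-exemption finding has been issued — every condition holds. As to paragraphs (c)–(d): (c) does not operate here — there is no Tier 6 Notice in force. (a) remains available.
Exception (b) does not apply: the contract file carries no privilege marking.

No — exception (a) applies; the Fenwood Transit Authority is not required to disclose the contract file.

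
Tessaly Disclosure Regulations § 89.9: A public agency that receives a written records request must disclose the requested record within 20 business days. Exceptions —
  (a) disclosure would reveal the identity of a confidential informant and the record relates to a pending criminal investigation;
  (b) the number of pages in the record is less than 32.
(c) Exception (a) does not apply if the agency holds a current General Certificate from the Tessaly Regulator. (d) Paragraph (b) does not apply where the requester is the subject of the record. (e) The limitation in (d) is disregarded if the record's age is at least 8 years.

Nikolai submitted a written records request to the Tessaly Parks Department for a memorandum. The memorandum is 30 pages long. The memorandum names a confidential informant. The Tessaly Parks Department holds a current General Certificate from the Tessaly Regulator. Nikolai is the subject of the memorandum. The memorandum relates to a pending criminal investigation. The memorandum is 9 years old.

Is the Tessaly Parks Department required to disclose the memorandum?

All of (a)'s requirements are met (the memorandum names a confidential informant; the memorandum relates to a pending investigation). But: (c) operates against (a): a current General Certificate is held. (a) is therefore removed.
Exception (b): the number of pages in the record is 30, less than the 32 limit — every condition holds. As to paragraphs (d)–(e): (d) would limit (b) — Nikolai is the subject of the memorandum — but (e) sets (d) aside: (e) operates against (d): the record's age is 9 years, meeting the 8 years threshold. So (b) applies.

No — exception (b) applies; the Tessaly Parks Department is not required to disclose the memorandum.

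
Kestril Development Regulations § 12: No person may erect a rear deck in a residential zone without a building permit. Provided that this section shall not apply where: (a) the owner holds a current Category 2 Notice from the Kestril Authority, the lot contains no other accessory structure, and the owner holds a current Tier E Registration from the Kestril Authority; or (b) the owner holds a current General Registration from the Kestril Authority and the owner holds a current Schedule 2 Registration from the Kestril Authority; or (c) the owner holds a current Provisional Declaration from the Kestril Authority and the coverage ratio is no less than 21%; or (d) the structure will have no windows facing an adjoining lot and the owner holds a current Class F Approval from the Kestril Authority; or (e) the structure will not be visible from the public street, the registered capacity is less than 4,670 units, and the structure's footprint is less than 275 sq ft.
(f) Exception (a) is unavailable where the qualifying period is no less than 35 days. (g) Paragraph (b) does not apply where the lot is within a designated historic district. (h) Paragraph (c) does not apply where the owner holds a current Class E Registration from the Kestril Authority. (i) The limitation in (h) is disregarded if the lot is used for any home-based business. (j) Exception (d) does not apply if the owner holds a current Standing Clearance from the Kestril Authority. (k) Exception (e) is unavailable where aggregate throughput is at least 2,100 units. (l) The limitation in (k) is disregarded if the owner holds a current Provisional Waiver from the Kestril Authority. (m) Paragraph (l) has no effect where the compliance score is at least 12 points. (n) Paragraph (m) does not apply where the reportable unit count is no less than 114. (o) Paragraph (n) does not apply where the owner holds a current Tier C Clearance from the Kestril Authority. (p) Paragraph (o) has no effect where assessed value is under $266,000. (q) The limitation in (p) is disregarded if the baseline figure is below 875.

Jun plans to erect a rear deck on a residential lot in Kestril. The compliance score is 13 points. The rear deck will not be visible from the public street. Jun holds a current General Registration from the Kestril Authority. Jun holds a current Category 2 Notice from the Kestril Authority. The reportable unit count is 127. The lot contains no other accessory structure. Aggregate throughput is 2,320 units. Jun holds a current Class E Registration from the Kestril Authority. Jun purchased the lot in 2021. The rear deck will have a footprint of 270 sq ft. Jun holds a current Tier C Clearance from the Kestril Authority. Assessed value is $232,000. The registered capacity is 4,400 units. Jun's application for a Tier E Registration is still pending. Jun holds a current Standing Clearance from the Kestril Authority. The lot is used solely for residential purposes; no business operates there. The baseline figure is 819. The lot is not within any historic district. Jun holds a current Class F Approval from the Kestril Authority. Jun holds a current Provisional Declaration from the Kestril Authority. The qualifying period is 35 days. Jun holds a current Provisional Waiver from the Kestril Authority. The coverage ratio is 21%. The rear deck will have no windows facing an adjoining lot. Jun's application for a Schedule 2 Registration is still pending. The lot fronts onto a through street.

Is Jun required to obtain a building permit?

Exception (a) fails — the Tier E Registration is not current.
Exception (b) does not apply: the Schedule 2 Registration is not current.
All of (c)'s requirements are met (a current Provisional Declaration is held; the coverage ratio is 21%, meeting the 21% threshold). But: (h) applies — a current Class E Registration is held. (i) is not triggered (the lot is solely residential), so (h) stands. So (c) is unavailable.
Exception (d) is satisfied on its face — no windows face an adjoining lot; a current Class F Approval is held. But: (j) operates — a current Standing Clearance is held. Exception (d) does not apply.
Exception (e): the structure will not be visible from the street; the registered capacity is 4,400 units, less than the 4,670 units limit; the structure's footprint is 270 sq ft, less than the 275 sq ft limit — every condition holds. However, paragraphs (k)–(q) must be considered: (k) is engaged — aggregate throughput is 2,320 units, meeting the 2,100 units threshold. (l) would limit (k) — a current Provisional Waiver is held — but (m) sets (l) aside: (m) operates against (l): the compliance score is 13 points, meeting the 12 points threshold. (n) operates (the reportable unit count is 127, meeting the 114 threshold), but is displaced by (o): (o) operates against (n): a current Tier C Clearance is held. (p) would limit (o) — assessed value is $232,000, under the $266,000 limit — but (q) sets (p) aside: (q) operates against (p): the baseline figure is 819, below the 875 limit. Exception (e) does not apply.
No exception is made out. Jun falls within the general rule.

Yes — Jun must obtain a building permit.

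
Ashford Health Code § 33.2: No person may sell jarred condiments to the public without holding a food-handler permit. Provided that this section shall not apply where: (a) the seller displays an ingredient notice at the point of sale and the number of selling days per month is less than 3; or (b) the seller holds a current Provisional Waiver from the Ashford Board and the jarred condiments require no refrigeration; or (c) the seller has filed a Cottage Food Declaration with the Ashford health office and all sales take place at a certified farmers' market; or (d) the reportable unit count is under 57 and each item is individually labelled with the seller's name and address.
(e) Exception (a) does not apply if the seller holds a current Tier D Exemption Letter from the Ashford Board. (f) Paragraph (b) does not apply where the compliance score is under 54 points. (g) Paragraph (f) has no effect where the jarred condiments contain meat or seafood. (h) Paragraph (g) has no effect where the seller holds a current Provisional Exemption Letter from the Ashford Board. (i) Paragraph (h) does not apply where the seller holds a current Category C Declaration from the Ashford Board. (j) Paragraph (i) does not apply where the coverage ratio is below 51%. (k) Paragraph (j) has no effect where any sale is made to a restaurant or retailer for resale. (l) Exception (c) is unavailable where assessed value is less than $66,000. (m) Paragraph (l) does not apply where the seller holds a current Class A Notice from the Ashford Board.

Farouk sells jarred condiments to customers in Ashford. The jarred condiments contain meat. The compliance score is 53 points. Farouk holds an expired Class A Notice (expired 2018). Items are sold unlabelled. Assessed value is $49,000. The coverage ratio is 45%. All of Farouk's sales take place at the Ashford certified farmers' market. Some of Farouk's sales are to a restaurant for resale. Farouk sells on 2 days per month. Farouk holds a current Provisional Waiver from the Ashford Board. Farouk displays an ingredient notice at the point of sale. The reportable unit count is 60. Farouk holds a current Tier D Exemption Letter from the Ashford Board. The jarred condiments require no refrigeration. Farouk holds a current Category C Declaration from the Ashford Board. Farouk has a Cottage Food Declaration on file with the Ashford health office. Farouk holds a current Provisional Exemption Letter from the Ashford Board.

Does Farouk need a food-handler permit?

No — exception (b) applies; Farouk is not required to hold a food-handler permit.

Exception (a) is satisfied on its face — an ingredient notice is displayed; the number of selling days per month is 2, less than the 3 limit. But applying paragraph (e): (e) operates against (a): a current Tier D Exemption Letter is held. Exception (a) does not apply.
Exception (b) is satisfied on its face — a current Provisional Waiver is held; the jarred condiments are shelf-stable. Applying paragraphs (f)–(k): (f) is triggered (the compliance score is 53 points, under the 54 points limit), but is displaced by (g): (g) operates against (f): the jarred condiments contain meat. (h) operates (a current Provisional Exemption Letter is held), but is set aside by (i): (i) applies — a current Category C Declaration is held. (j) applies (the coverage ratio is 45%, below the 51% limit), but is itself disapplied by (k): (k) operates against (j): some sales are to a restaurant for resale. So (b) applies.
Exception (c)'s conditions are all satisfied: a Cottage Food Declaration is on file; all sales are at a certified farmers' market. But applying paragraphs (l)–(m): (l) operates against (c): assessed value is $49,000, less than the $66,000 limit. (m) is not engaged (there is no Class A Notice in force), so (l) stands. Exception (c) does not apply.
Exception (d) fails — the reportable unit count is 60, not under 57.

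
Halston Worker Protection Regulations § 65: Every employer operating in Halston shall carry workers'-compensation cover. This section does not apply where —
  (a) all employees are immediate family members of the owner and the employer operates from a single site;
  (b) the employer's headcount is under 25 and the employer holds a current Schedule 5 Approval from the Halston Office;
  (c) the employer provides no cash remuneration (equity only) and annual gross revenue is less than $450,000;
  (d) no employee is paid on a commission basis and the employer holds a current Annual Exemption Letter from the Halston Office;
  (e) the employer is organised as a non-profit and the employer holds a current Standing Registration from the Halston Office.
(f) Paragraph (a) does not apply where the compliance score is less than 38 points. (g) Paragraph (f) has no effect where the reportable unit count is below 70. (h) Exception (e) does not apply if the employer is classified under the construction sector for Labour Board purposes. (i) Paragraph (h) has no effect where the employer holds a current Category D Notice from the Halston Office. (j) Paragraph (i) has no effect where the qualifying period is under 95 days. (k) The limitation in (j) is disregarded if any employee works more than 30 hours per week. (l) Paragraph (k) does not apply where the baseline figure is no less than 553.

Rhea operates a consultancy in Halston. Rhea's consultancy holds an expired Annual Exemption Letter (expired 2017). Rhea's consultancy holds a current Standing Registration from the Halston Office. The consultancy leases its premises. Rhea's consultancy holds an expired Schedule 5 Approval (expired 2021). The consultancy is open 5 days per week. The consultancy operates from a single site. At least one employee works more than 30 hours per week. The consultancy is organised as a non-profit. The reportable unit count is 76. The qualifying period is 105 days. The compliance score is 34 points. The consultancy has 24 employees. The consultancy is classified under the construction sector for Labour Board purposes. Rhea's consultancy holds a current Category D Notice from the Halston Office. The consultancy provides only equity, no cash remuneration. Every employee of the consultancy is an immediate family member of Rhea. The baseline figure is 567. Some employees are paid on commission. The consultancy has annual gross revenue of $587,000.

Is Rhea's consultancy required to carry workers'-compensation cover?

Exception (a): every employee is an immediate family member; the employer operates from a single site — every condition holds. Turning to paragraphs (f)–(g): (f) is triggered — the compliance score is 34 points, less than the 38 points limit. (g) does not operate here (the reportable unit count is 76, not below 70), so (f) stands. (a) is therefore removed.
Exception (b) fails — there is no Schedule 5 Approval in force.
Exception (c) fails — annual gross revenue is $587,000, not less than $450,000.
Exception (d) does not apply: some employees are paid on commission.
Exception (e): the employer is a non-profit; a current Standing Registration is held — every condition holds. Considering the limiting provisions: (h) would limit (e) — the consultancy is classified under the construction sector — but (i) sets (h) aside: (i) operates — a current Category D Notice is held. (j), which would lift (i), is not engaged — the qualifying period is 105 days, not under 95 days. (e) remains available.

No — exception (e) applies; Rhea's consultancy is not required to carry workers'-compensation cover.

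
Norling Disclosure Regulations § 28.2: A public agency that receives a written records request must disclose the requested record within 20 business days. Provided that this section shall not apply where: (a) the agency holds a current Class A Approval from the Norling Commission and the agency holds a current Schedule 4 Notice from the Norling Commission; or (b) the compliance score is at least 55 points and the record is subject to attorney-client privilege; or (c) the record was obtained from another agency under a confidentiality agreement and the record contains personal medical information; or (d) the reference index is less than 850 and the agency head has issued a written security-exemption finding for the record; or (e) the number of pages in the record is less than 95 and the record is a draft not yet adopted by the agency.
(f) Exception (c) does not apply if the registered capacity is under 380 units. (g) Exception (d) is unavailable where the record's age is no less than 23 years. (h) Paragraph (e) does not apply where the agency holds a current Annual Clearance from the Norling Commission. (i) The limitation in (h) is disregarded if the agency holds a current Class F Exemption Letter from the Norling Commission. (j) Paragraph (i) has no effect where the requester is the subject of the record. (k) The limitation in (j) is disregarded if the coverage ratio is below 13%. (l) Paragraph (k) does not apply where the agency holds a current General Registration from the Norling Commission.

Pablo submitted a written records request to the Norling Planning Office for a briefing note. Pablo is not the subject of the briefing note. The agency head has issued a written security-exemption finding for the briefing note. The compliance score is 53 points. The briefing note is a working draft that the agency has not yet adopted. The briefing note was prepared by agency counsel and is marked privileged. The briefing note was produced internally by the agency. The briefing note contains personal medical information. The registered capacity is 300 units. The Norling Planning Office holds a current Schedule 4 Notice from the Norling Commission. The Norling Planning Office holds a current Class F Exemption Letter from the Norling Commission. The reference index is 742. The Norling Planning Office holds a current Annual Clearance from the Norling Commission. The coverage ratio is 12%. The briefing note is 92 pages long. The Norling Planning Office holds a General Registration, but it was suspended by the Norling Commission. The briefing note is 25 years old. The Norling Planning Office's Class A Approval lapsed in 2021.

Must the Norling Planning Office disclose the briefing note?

No — exception (e) applies; the Norling Planning Office is not required to disclose the briefing note.

Exception (a) fails — the Class A Approval is not current.
Exception (b) fails — the compliance score is 53 points, short of 55 points.
Exception (c) fails — the briefing note was produced internally.
Exception (d)'s conditions are all satisfied: the reference index is 742, less than the 850 limit; a written security-exemption finding has been issued. However, paragraph (g) must be considered: (g) is engaged — the record's age is 25 years, meeting the 23 years threshold. Exception (d) does not apply.
Exception (e)'s conditions are all satisfied: the number of pages in the record is 92, less than the 95 limit; the briefing note is an unadopted draft. Considering the limiting provisions: (h) would limit (e) — a current Annual Clearance is held — but (i) sets (h) aside: (i) is engaged — a current Class F Exemption Letter is held. (j), which would lift (i), is not triggered — Pablo is not the subject of the briefing note. (e) remains available.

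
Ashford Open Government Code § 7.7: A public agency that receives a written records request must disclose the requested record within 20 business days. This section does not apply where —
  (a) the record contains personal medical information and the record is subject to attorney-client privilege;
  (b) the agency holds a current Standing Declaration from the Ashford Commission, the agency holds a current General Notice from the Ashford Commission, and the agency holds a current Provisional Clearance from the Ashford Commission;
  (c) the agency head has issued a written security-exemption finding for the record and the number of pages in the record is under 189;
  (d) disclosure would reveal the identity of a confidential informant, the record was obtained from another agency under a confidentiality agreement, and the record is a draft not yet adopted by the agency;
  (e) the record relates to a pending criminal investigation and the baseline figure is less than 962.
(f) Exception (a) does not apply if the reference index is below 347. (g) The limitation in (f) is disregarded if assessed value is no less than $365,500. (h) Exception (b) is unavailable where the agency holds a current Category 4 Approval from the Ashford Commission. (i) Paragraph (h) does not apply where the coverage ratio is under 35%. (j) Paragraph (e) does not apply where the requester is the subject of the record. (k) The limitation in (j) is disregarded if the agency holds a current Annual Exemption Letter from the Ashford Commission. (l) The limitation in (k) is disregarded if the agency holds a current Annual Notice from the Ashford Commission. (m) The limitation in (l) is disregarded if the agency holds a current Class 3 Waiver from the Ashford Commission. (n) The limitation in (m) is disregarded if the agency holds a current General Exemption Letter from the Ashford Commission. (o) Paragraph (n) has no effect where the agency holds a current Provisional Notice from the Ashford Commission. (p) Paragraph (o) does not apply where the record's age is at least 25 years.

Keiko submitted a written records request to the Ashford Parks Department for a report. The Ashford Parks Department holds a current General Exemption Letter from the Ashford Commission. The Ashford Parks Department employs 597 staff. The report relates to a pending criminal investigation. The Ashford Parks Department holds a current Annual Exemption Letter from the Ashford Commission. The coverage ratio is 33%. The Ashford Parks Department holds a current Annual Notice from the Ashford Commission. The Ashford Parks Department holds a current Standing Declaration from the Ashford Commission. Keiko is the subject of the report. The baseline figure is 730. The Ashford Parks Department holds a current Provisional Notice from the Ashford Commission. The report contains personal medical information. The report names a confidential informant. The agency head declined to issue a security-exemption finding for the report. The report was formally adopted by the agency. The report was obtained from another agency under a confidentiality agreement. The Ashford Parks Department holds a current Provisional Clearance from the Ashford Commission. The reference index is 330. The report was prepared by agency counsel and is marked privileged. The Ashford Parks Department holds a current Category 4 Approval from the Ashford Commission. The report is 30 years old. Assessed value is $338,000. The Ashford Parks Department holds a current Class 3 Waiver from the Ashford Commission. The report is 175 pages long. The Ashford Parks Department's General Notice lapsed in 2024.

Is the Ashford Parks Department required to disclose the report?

Yes — the Ashford Parks Department must disclose the report.

Exception (a)'s conditions are all satisfied: the report contains personal medical information; the report is privileged. Turning to paragraphs (f)–(g): (f) is engaged — the reference index is 330, below the 347 limit. (g), which would lift (f), is not engaged — assessed value is $338,000, short of $365,500. Exception (a) does not apply.
Exception (b) fails — the General Notice is not current.
Exception (c) requires that the agency head has issued a written security-exemption finding for the record; but the agency head declined to issue a security-exemption finding, so (c) is unavailable.
Exception (d) fails — the report has been formally adopted.
All of (e)'s requirements are met (the report relates to a pending investigation; the baseline figure is 730, less than the 962 limit). But applying paragraphs (j)–(p): (j) operates against (e): Keiko is the subject of the report. (k) would limit (j) — a current Annual Exemption Letter is held — but (l) sets (k) aside: (l) operates against (k): a current Annual Notice is held. (m) would limit (l) — a current Class 3 Waiver is held — but (n) sets (m) aside: (n) operates against (m): a current General Exemption Letter is held. (o) operates (a current Provisional Notice is held), but is set aside by (p): (p) operates against (o): the record's age is 30 years, meeting the 25 years threshold. (e) is therefore removed.
Every exception is unavailable, so the rule governs.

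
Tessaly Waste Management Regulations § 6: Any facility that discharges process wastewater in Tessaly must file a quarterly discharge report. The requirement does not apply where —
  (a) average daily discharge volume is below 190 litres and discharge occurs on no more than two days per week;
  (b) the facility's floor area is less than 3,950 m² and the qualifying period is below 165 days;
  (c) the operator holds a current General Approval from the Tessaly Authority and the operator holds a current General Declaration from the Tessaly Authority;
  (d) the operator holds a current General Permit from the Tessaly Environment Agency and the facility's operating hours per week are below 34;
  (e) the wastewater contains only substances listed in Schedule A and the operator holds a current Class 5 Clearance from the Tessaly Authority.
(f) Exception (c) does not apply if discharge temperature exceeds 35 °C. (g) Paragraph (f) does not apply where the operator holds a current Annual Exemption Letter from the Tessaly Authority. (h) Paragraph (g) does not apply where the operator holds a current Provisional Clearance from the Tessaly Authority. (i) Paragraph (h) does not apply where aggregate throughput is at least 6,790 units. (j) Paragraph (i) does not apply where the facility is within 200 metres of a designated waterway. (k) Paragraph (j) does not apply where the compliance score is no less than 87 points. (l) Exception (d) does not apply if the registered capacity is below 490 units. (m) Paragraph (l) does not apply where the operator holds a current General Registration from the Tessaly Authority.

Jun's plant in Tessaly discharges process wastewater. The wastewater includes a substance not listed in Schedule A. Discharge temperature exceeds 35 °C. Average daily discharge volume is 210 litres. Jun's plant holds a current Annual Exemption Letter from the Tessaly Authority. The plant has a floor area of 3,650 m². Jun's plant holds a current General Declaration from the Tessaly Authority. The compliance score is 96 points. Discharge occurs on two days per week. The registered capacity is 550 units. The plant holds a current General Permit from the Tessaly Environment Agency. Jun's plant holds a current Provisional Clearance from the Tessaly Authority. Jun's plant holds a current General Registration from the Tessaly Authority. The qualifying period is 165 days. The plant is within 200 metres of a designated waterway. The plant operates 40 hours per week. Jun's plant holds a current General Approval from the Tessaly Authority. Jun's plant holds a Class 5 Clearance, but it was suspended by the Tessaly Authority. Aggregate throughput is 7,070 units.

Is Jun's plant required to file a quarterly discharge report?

Exception (a) requires that average daily discharge volume is below 190 litres; but average daily discharge volume is 210 litres, not below 190 litres, so (a) is unavailable.
Exception (b) does not apply: the qualifying period is 165 days, not below 165 days.
Exception (c) is satisfied on its face — a current General Approval is held; a current General Declaration is held. Under paragraphs (f)–(k): (f) applies (discharge temperature exceeds 35 °C), but is set aside by (g): (g) is engaged — a current Annual Exemption Letter is held. (h) would limit (g) — a current Provisional Clearance is held — but (i) sets (h) aside: (i) operates against (h): aggregate throughput is 7,070 units, meeting the 6,790 units threshold. (j) would limit (i) — the plant is within 200 m of a designated waterway — but (k) sets (j) aside: (k) operates against (j): the compliance score is 96 points, meeting the 87 points threshold. (c) remains available.
Exception (d) fails — the facility's operating hours per week are 40, not below 34.
Exception (e) does not apply: the wastewater includes a non-Schedule-A substance.

No — exception (c) applies; Jun's plant is not required to file a quarterly discharge report.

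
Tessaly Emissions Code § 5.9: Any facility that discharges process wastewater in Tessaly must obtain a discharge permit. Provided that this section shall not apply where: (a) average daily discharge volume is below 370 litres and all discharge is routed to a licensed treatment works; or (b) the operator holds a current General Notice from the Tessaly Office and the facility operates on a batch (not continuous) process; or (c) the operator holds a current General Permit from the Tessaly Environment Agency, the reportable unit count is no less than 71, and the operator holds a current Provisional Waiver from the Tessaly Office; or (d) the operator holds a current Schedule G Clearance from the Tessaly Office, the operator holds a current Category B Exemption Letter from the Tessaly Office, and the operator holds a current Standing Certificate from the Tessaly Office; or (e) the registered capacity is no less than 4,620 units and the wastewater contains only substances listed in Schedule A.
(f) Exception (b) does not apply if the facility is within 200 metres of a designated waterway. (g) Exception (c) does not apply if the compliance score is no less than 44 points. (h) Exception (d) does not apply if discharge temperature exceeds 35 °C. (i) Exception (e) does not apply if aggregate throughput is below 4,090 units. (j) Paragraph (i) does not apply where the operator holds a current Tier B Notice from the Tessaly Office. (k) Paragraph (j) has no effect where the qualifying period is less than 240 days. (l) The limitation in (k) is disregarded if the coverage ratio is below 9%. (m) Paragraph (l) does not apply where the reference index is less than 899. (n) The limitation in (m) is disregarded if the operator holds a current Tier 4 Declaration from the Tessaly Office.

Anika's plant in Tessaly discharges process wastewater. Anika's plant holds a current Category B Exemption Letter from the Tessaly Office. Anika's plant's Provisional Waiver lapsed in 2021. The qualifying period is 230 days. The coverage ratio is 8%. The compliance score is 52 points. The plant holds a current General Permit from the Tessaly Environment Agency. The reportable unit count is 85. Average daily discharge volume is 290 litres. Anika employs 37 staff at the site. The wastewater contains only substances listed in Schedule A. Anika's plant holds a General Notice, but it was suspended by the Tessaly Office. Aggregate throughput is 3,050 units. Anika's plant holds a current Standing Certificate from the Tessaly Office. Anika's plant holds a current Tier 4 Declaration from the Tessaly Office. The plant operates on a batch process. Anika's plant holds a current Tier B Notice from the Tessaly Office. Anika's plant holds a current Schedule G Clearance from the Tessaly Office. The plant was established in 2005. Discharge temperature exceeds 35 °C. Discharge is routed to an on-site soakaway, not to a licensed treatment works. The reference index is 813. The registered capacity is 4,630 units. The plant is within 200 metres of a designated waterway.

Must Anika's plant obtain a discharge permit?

Exception (a) fails — discharge is not routed to a licensed treatment works.
Exception (b) does not apply: the General Notice is not current.
Exception (c) fails — the Provisional Waiver is not current.
Exception (d) is satisfied on its face — a current Schedule G Clearance is held; a current Category B Exemption Letter is held; a current Standing Certificate is held. However, paragraph (h) must be considered: (h) operates against (d): discharge temperature exceeds 35 °C. So (d) is unavailable.
All of (e)'s requirements are met (the registered capacity is 4,630 units, meeting the 4,620 units threshold; the wastewater is Schedule-A-only). Considering the limiting provisions: (i) would limit (e) — aggregate throughput is 3,050 units, below the 4,090 units limit — but (j) sets (i) aside: (j) is engaged — a current Tier B Notice is held. (k) operates (the qualifying period is 230 days, less than the 240 days limit), but yields to (l): (l) operates against (k): the coverage ratio is 8%, below the 9% limit. (m) would limit (l) — the reference index is 813, less than the 899 limit — but (n) sets (m) aside: (n) operates — a current Tier 4 Declaration is held. So (e) applies.

No — exception (e) applies; Anika's plant is not required to obtain a discharge permit.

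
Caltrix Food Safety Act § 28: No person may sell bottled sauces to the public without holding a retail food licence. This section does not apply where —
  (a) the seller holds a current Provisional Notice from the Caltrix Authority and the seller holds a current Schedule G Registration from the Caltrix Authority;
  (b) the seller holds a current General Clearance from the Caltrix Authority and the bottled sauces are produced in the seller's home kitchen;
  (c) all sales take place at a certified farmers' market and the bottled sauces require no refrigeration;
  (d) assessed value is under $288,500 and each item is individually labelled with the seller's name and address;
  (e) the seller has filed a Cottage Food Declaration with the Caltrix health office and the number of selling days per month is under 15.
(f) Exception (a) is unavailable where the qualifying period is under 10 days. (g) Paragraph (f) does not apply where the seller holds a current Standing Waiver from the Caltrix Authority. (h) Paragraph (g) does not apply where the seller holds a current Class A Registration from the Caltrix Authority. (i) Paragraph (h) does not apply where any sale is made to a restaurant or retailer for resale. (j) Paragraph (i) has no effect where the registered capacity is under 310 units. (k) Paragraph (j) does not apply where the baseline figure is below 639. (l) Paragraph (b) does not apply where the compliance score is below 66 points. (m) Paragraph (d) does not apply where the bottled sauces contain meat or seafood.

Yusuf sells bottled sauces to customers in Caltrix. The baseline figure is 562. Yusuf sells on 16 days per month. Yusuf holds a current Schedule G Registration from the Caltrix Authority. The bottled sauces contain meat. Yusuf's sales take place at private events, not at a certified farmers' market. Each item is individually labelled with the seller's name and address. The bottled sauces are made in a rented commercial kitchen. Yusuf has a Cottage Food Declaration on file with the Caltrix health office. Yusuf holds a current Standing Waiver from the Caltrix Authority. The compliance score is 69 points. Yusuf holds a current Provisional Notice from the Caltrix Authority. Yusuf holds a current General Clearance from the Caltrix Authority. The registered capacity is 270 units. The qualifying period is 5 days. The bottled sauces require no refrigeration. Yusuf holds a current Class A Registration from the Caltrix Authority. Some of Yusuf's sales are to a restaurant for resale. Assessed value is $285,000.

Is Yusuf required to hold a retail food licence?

No — exception (a) applies; Yusuf is not required to hold a retail food licence.

All of (a)'s requirements are met (a current Provisional Notice is held; a current Schedule G Registration is held). Applying paragraphs (f)–(k): (f) applies (the qualifying period is 5 days, under the 10 days limit), but yields to (g): (g) is triggered — a current Standing Waiver is held. (h) applies (a current Class A Registration is held), but yields to (i): (i) operates — some sales are to a restaurant for resale. (j) would limit (i) — the registered capacity is 270 units, under the 310 units limit — but (k) sets (j) aside: (k) operates — the baseline figure is 562, below the 639 limit. So (a) applies.
Exception (b) requires that the bottled sauces are produced in the seller's home kitchen; but the bottled sauces are made in a commercial kitchen, not a home kitchen, so (b) is unavailable.
Exception (c) requires that all sales take place at a certified farmers' market; but sales are at private events, not a certified farmers' market, so (c) is unavailable.
Exception (d) is satisfied on its face — assessed value is $285,000, under the $288,500 limit; items are individually labelled. Turning to paragraph (m): (m) operates against (d): the bottled sauces contain meat. (d) is therefore removed.
Exception (e) requires that the number of selling days per month is under 15; but the number of selling days per month is 16, not under 15, so (e) is unavailable.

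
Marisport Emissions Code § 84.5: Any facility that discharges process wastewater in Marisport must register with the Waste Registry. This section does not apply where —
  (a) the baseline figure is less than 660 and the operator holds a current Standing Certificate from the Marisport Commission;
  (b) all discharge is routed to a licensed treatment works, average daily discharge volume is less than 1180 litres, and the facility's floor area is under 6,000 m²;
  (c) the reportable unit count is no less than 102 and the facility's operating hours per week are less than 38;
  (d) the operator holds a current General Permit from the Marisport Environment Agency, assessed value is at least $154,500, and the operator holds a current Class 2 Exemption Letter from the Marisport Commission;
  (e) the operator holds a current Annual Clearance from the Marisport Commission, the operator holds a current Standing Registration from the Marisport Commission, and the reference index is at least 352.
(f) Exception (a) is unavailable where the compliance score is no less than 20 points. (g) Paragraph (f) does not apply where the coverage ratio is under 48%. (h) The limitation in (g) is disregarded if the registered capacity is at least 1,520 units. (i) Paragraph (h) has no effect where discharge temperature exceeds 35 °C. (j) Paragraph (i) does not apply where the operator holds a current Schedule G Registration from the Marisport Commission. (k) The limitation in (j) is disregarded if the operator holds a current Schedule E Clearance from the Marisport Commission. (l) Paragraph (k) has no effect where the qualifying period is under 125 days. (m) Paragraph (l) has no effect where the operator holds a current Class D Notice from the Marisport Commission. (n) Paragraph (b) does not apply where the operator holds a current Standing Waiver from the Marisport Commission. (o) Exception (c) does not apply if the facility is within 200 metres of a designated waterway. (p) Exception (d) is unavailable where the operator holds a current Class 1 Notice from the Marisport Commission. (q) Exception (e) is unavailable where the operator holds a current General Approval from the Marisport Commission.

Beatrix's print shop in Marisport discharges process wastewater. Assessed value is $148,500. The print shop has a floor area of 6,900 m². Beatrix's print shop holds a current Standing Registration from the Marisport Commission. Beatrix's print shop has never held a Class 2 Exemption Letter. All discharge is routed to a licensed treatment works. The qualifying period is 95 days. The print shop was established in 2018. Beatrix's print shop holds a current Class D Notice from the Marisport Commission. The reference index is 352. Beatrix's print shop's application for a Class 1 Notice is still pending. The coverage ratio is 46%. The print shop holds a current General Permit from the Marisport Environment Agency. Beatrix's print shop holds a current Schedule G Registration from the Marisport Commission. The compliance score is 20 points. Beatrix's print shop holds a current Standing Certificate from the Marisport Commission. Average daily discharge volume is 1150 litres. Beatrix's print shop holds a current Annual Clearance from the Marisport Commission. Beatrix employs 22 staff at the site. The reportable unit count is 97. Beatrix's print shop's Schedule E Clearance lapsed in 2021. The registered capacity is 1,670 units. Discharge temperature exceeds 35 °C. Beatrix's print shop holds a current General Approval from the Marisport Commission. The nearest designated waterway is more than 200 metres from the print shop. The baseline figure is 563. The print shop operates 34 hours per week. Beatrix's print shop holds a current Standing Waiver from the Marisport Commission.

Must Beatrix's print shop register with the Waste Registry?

Yes — Beatrix's print shop must register with the Waste Registry.

Exception (a): the baseline figure is 563, less than the 660 limit; a current Standing Certificate is held — every condition holds. But applying paragraphs (f)–(m): (f) applies — the compliance score is 20 points, meeting the 20 points threshold. (g) operates (the coverage ratio is 46%, under the 48% limit), but yields to (h): (h) applies — the registered capacity is 1,670 units, meeting the 1,520 units threshold. (i) would limit (h) — discharge temperature exceeds 35 °C — but (j) sets (i) aside: (j) is triggered — a current Schedule G Registration is held. (k) is not triggered (there is no Schedule E Clearance in force), so (j) stands. So (a) is unavailable.
Exception (b) does not apply: the facility's floor area is 6,900 m², not under 6,000 m².
Exception (c) requires that the reportable unit count is no less than 102; but the reportable unit count is 97, short of 102, so (c) is unavailable.
Exception (d) does not apply: assessed value is $148,500, short of $154,500.
Exception (e): a current Annual Clearance is held; a current Standing Registration is held; the reference index is 352, meeting the 352 threshold — every condition holds. But applying paragraph (q): (q) operates against (e): a current General Approval is held. Exception (e) does not apply.
No exception displaces § 84.5.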